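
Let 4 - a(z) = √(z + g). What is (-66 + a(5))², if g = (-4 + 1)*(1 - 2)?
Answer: 3852 + 248*√2 ≈ 4202.7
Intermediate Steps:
g = 3 (g = -3*(-1) = 3)
a(z) = 4 - √(3 + z) (a(z) = 4 - √(z + 3) = 4 - √(3 + z))
(-66 + a(5))² = (-66 + (4 - √(3 + 5)))² = (-66 + (4 - √8))² = (-66 + (4 - 2*√2))² = (-62 - 2*√2)²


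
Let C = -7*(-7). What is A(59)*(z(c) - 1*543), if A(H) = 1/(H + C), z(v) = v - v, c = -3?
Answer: -181/36 ≈ -5.0278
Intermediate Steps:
z(v) = 0
C = 49
A(H) = 1/(49 + H) (A(H) = 1/(H + 49) = 1/(49 + H))
A(59)*(z(c) - 1*543) = (0 - 1*543)/(49 + 59) = (0 - 543)/108 = (1/108)*(-543) = -181/36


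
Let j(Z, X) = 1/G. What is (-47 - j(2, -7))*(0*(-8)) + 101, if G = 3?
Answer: 101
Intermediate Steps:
j(Z, X) = 1/3
(-47 - j(2, -7))*(0*(-8)) + 101 = (-47 - 1*1/3)*(0*(-8)) + 101 = (-47 - 1/3)*0 + 101 = -142/3*0 + 101 = 0 + 101 = 101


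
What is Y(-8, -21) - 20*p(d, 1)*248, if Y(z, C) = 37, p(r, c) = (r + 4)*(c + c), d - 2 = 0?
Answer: -59483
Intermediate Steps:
d = 2 (d = 2 + 0 = 2)
p(r, c) = 2*c*(4 + r) (p(r, c) = (4 + r)*(2*c) = 2*c*(4 + r))
Y(-8, -21) - 20*p(d, 1)*248 = 37 - 40*(4 + 2)*248 = 37 - 40*6*248 = 37 - 20*12*248 = 37 - 240*248 = 37 - 59520 = -59483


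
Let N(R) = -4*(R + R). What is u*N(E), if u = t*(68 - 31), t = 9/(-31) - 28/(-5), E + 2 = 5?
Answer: -730824/155 ≈ -4715.0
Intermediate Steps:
E = 3 (E = -2 + 5 = 3)
t = 823/155 (t = 9*(-1/31) - 28*(-⅕) = -9/31 + 28/5 = 823/155 ≈ 5.3097)
N(R) = -8*R
u = 30451/155 (u = 823*(68 - 31)/155 = (823/155)*37 = 30451/155 ≈ 196.46)
u*N(E) = 30451*(-8*3)/155 = (30451/155)*(-24) = -730824/155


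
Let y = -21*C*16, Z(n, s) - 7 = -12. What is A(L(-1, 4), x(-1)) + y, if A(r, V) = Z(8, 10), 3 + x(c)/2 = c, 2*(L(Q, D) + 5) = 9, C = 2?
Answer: -677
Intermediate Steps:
L(Q, D) = -1/2 (L(Q, D) = -5 + (1/2)*9 = -5 + 9/2 = -1/2)
Z(n, s) = -5 (Z(n, s) = 7 - 12 = -5)
x(c) = -6 + 2*c
A(r, V) = -5
y = -672 (y = -21*2*16 = -42*16 = -672)
A(L(-1, 4), x(-1)) + y = -5 - 672 = -677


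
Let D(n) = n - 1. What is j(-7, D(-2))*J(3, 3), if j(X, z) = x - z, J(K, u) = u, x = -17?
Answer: -42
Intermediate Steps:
D(n) = -1 + n
j(X, z) = -17 - z
j(-7, D(-2))*J(3, 3) = (-17 - (-1 - 2))*3 = (-17 - 1*(-3))*3 = (-17 + 3)*3 = -14*3 = -42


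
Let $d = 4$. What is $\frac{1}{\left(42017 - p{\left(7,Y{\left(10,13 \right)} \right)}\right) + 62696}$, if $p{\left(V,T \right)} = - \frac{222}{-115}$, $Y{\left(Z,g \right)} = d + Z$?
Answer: $\frac{115}{12041773} \approx 9.5501 \cdot 10^{-6}$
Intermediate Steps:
$Y{\left(Z,g \right)} = 4 + Z$
$p{\left(V,T \right)} = \frac{222}{115}$ ($p{\left(V,T \right)} = \left(-222\right) \left(- \frac{1}{115}\right) = \frac{222}{115}$)
$\frac{1}{\left(42017 - p{\left(7,Y{\left(10,13 \right)} \right)}\right) + 62696} = \frac{1}{\left(42017 - \frac{222}{115}\right) + 62696} = \frac{1}{\frac{4831733}{115} + 62696} = \frac{1}{\frac{12041773}{115}} = \frac{115}{12041773}$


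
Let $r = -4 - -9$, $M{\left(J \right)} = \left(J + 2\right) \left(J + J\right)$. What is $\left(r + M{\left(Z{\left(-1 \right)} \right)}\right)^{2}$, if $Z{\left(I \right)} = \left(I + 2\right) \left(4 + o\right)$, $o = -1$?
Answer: $1225$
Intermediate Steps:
$Z{\left(I \right)} = 6 + 3 I$ ($Z{\left(I \right)} = \left(I + 2\right) \left(4 - 1\right) = \left(2 + I\right) 3 = 6 + 3 I$)
$M{\left(J \right)} = 2 J \left(2 + J\right)$ ($M{\left(J \right)} = \left(2 + J\right) 2 J = 2 J \left(2 + J\right)$)
$r = 5$ ($r = -4 + 9 = 5$)
$\left(r + M{\left(Z{\left(-1 \right)} \right)}\right)^{2} = \left(5 + 2 \left(6 + 3 \left(-1\right)\right) \left(2 + \left(6 + 3 \left(-1\right)\right)\right)\right)^{2} = \left(5 + 2 \left(6 - 3\right) \left(2 + \left(6 - 3\right)\right)\right)^{2} = \left(5 + 2 \cdot 3 \left(2 + 3\right)\right)^{2} = \left(5 + 2 \cdot 3 \cdot 5\right)^{2} = \left(5 + 30\right)^{2} = 35^{2} = 1225$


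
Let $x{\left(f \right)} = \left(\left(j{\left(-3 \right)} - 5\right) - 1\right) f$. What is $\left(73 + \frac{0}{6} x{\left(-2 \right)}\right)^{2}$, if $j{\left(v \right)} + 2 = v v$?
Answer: $5329$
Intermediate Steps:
$j{\left(v \right)} = -2 + v^{2}$ ($j{\left(v \right)} = -2 + v v = -2 + v^{2}$)
$x{\left(f \right)} = f$ ($x{\left(f \right)} = \left(\left(\left(-2 + \left(-3\right)^{2}\right) - 5\right) - 1\right) f = \left(\left(\left(-2 + 9\right) - 5\right) - 1\right) f = \left(\left(7 - 5\right) - 1\right) f = \left(2 - 1\right) f = 1 f = f$)
$\left(73 + \frac{0}{6} x{\left(-2 \right)}\right)^{2} = \left(73 + \frac{0}{6} \left(-2\right)\right)^{2} = \left(73 + 0 \cdot \frac{1}{6} \left(-2\right)\right)^{2} = \left(73 + 0 \left(-2\right)\right)^{2} = \left(73 + 0\right)^{2} = 73^{2} = 5329$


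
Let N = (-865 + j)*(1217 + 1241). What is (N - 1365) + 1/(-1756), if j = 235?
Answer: -2721633181/1756 ≈ -1.5499e+6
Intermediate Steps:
N = -1548540 (N = (-865 + 235)*(1217 + 1241) = -630*2458 = -1548540)
(N - 1365) + 1/(-1756) = (-1548540 - 1365) + 1/(-1756) = -1549905 - 1/1756 = -2721633181/1756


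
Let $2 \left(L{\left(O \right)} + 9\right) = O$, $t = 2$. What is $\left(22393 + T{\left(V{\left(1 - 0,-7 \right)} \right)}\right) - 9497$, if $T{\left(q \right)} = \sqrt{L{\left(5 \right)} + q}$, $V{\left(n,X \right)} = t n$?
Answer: $12896 + \frac{3 i \sqrt{2}}{2} \approx 12896.0 + 2.1213 i$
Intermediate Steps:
$L{\left(O \right)} = -9 + \frac{O}{2}$
$V{\left(n,X \right)} = 2 n$
$T{\left(q \right)} = \sqrt{- \frac{13}{2} + q}$ ($T{\left(q \right)} = \sqrt{\left(-9 + \frac{1}{2} \cdot 5\right) + q} = \sqrt{\left(-9 + \frac{5}{2}\right) + q} = \sqrt{- \frac{13}{2} + q}$)
$\left(22393 + T{\left(V{\left(1 - 0,-7 \right)} \right)}\right) - 9497 = \left(22393 + \frac{\sqrt{-26 + 4 \cdot 2 \left(1 - 0\right)}}{2}\right) - 9497 = \left(22393 + \frac{\sqrt{-26 + 4 \cdot 2 \left(1 + 0\right)}}{2}\right) - 9497 = \left(22393 + \frac{\sqrt{-26 + 4 \cdot 2 \cdot 1}}{2}\right) - 9497 = \left(22393 + \frac{\sqrt{-26 + 4 \cdot 2}}{2}\right) - 9497 = \left(22393 + \frac{\sqrt{-26 + 8}}{2}\right) - 9497 = \left(22393 + \frac{\sqrt{-18}}{2}\right) - 9497 = \left(22393 + \frac{3 i \sqrt{2}}{2}\right) - 9497 = 12896 + \frac{3 i \sqrt{2}}{2}$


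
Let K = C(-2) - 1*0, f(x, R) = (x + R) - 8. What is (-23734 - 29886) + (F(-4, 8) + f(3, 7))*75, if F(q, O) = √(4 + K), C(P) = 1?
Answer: -53470 + 75*√5 ≈ -53302.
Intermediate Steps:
f(x, R) = -8 + R + x (f(x, R) = (R + x) - 8 = -8 + R + x)
K = 1 (K = 1 - 1*0 = 1 + 0 = 1)
F(q, O) = √5 (F(q, O) = √(4 + 1) = √5)
(-23734 - 29886) + (F(-4, 8) + f(3, 7))*75 = (-23734 - 29886) + (√5 + (-8 + 7 + 3))*75 = -53620 + (√5 + 2)*75 = -53620 + (2 + √5)*75 = -53620 + (150 + 75*√5) = -53470 + 75*√5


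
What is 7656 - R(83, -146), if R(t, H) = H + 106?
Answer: 7696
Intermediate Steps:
R(t, H) = 106 + H
7656 - R(83, -146) = 7656 - (106 - 146) = 7656 - 1*(-40) = 7656 + 40 = 7696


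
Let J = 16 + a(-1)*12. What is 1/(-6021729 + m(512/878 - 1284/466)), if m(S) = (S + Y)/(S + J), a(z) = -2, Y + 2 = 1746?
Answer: -520243/3132851443316 ≈ -1.6606e-7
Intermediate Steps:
Y = 1744 (Y = -2 + 1746 = 1744)
J = -8 (J = 16 - 2*12 = 16 - 24 = -8)
m(S) = (1744 + S)/(-8 + S) (m(S) = (S + 1744)/(S - 8) = (1744 + S)/(-8 + S))
1/(-6021729 + m(512/878 - 1284/466)) = 1/(-6021729 + (1744 + (512/878 - 1284/466))/(-8 + (512/878 - 1284/466))) = 1/(-6021729 + (1744 + (512*(1/878) - 1284*1/466))/(-8 + (512*(1/878) - 1284*1/466))) = 1/(-6021729 + (1744 + (256/439 - 642/233))/(-8 + (256/439 - 642/233))) = 1/(-6021729 + (1744 - 222190/102287)/(-8 - 222190/102287)) = 1/(-6021729 + (178166338/102287)/(-1040486/102287)) = 1/(-6021729 - 102287/1040486*178166338/102287) = 1/(-6021729 - 89083169/520243) = 1/(-3132851443316/520243) = -520243/3132851443316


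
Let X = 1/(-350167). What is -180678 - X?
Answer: -63267473225/350167 ≈ -1.8068e+5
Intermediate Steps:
X = -1/350167 ≈ -2.8558e-6
-180678 - X = -180678 - 1*(-1/350167) = -180678 + 1/350167 = -63267473225/350167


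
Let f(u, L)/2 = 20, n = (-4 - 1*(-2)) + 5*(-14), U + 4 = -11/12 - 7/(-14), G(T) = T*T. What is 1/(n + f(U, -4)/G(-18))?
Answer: -81/5822 ≈ -0.013913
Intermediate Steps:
G(T) = T**2
U = -53/12 (U = -4 + (-11/12 - 7/(-14)) = -4 + (-11*1/12 - 7*(-1/14)) = -4 + (-11/12 + 1/2) = -4 - 5/12 = -53/12 ≈ -4.4167)
n = -72 (n = (-4 + 2) - 70 = -2 - 70 = -72)
f(u, L) = 40 (f(u, L) = 2*20 = 40)
1/(n + f(U, -4)/G(-18)) = 1/(-72 + 40/((-18)**2)) = 1/(-72 + 40/324) = 1/(-72 + 40*(1/324)) = 1/(-72 + 10/81) = 1/(-5822/81) = -81/5822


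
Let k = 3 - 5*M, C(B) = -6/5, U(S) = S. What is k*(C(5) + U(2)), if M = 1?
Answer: -8/5 ≈ -1.6000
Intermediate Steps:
C(B) = -6/5 (C(B) = -6*1/5 = -6/5)
k = -2 (k = 3 - 5*1 = 3 - 5 = -2)
k*(C(5) + U(2)) = -2*(-6/5 + 2) = -2*4/5 = -8/5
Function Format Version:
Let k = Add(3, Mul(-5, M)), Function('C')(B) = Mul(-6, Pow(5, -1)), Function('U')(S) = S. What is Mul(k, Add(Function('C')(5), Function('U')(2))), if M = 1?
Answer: Rational(-8, 5) ≈ -1.6000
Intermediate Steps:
Function('C')(B) = Rational(-6, 5) (Function('C')(B) = Mul(-6, Rational(1, 5)) = Rational(-6, 5))
k = -2 (k = Add(3, Mul(-5, 1)) = Add(3, -5) = -2)
Mul(k, Add(Function('C')(5), Function('U')(2))) = Mul(-2, Add(Rational(-6, 5), 2)) = Mul(-2, Rational(4, 5)) = Rational(-8, 5)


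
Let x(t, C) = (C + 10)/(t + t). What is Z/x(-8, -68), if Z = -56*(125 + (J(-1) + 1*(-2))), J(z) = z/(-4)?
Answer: -1904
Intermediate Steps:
J(z) = -z/4 (J(z) = z*(-1/4) = -z/4)
x(t, C) = (10 + C)/(2*t) (x(t, C) = (10 + C)/((2*t)) = (10 + C)*(1/(2*t)) = (10 + C)/(2*t))
Z = -6902 (Z = -56*(125 + (-1/4*(-1) + 1*(-2))) = -56*(125 + (1/4 - 2)) = -56*(125 - 7/4) = -56*493/4 = -6902)
Z/x(-8, -68) = -6902*(-16/(10 - 68)) = -6902/((1/2)*(-1/8)*(-58)) = -6902/29/8 = -6902*8/29 = -1904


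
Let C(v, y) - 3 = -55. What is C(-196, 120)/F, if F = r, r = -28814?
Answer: 26/14407 ≈ 0.0018047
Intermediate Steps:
C(v, y) = -52 (C(v, y) = 3 - 55 = -52)
F = -28814
C(-196, 120)/F = -52/(-28814) = -52*(-1/28814) = 26/14407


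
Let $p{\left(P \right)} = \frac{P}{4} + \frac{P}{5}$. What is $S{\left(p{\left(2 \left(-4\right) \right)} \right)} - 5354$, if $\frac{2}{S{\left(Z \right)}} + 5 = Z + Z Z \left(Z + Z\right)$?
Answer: $- \frac{68204856}{12739} \approx -5354.0$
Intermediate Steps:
$p{\left(P \right)} = \frac{9 P}{20}$ ($p{\left(P \right)} = P \frac{1}{4} + P \frac{1}{5} = \frac{P}{4} + \frac{P}{5} = \frac{9 P}{20}$)
$S{\left(Z \right)} = \frac{2}{-5 + Z + 2 Z^{3}}$ ($S{\left(Z \right)} = \frac{2}{-5 + \left(Z + Z Z \left(Z + Z\right)\right)} = \frac{2}{-5 + \left(Z + Z Z 2 Z\right)} = \frac{2}{-5 + \left(Z + Z 2 Z^{2}\right)} = \frac{2}{-5 + \left(Z + 2 Z^{3}\right)} = \frac{2}{-5 + Z + 2 Z^{3}}$)
$S{\left(p{\left(2 \left(-4\right) \right)} \right)} - 5354 = \frac{2}{-5 + \frac{9 \cdot 2 \left(-4\right)}{20} + 2 \left(\frac{9 \cdot 2 \left(-4\right)}{20}\right)^{3}} - 5354 = \frac{2}{-5 + \frac{9}{20} \left(-8\right) + 2 \left(\frac{9}{20} \left(-8\right)\right)^{3}} - 5354 = \frac{2}{-5 - \frac{18}{5} + 2 \left(- \frac{18}{5}\right)^{3}} - 5354 = \frac{2}{-5 - \frac{18}{5} + 2 \left(- \frac{5832}{125}\right)} - 5354 = \frac{2}{-5 - \frac{18}{5} - \frac{11664}{125}} - 5354 = \frac{2}{- \frac{12739}{125}} - 5354 = 2 \left(- \frac{125}{12739}\right) - 5354 = - \frac{250}{12739} - 5354 = - \frac{68204856}{12739}$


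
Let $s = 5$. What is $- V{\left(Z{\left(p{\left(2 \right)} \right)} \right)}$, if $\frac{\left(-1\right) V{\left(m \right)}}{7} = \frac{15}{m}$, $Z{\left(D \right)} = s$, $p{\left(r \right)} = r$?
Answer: $21$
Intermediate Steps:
$Z{\left(D \right)} = 5$
$V{\left(m \right)} = - \frac{105}{m}$ ($V{\left(m \right)} = - 7 \frac{15}{m} = - \frac{105}{m}$)
$- V{\left(Z{\left(p{\left(2 \right)} \right)} \right)} = - \frac{-105}{5} = \left(-1\right) \left(-21\right) = 21$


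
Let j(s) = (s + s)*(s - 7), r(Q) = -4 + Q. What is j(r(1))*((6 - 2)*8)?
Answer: 1920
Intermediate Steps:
j(s) = 2*s*(-7 + s) (j(s) = (2*s)*(-7 + s) = 2*s*(-7 + s))
j(r(1))*((6 - 2)*8) = (2*(-4 + 1)*(-7 + (-4 + 1)))*((6 - 2)*8) = (2*(-3)*(-7 - 3))*(4*8) = (2*(-3)*(-10))*32 = 60*32 = 1920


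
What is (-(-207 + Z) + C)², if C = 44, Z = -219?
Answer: 220900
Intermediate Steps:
(-(-207 + Z) + C)² = (-(-207 - 219) + 44)² = (-1*(-426) + 44)² = (426 + 44)² = 470² = 220900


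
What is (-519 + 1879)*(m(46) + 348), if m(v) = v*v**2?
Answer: 132850240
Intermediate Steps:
m(v) = v**3
(-519 + 1879)*(m(46) + 348) = (-519 + 1879)*(46**3 + 348) = 1360*(97336 + 348) = 1360*97684 = 132850240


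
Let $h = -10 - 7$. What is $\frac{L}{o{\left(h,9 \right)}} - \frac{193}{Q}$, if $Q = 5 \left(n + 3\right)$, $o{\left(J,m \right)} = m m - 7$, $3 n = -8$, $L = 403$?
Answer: $- \frac{40831}{370} \approx -110.35$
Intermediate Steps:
$n = - \frac{8}{3}$ ($n = \frac{1}{3} \left(-8\right) = - \frac{8}{3} \approx -2.6667$)
$h = -17$
$o{\left(J,m \right)} = -7 + m^{2}$ ($o{\left(J,m \right)} = m^{2} - 7 = -7 + m^{2}$)
$Q = \frac{5}{3}$ ($Q = 5 \left(- \frac{8}{3} + 3\right) = 5 \cdot \frac{1}{3} = \frac{5}{3} \approx 1.6667$)
$\frac{L}{o{\left(h,9 \right)}} - \frac{193}{Q} = \frac{403}{-7 + 9^{2}} - \frac{193}{\frac{5}{3}} = \frac{403}{-7 + 81} - \frac{579}{5} = \frac{403}{74} - \frac{579}{5} = - \frac{40831}{370}$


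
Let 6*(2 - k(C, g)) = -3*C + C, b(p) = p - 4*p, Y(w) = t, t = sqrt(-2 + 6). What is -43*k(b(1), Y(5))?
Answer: -43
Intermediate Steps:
t = 2 (t = sqrt(4) = 2)
Y(w) = 2
b(p) = -3*p
k(C, g) = 2 + C/3 (k(C, g) = 2 - (-3*C + C)/6 = 2 - (-1)*C/3 = 2 + C/3)
-43*k(b(1), Y(5)) = -43*(2 + (-3*1)/3) = -43*(2 + (1/3)*(-3)) = -43*(2 - 1) = -43*1 = -43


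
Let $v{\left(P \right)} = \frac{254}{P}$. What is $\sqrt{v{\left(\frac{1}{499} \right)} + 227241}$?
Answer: $\sqrt{353987} \approx 594.97$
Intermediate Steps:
$\sqrt{v{\left(\frac{1}{499} \right)} + 227241} = \sqrt{\frac{254}{\frac{1}{499}} + 227241} = \sqrt{254 \frac{1}{\frac{1}{499}} + 227241} = \sqrt{254 \cdot 499 + 227241} = \sqrt{126746 + 227241} = \sqrt{353987}$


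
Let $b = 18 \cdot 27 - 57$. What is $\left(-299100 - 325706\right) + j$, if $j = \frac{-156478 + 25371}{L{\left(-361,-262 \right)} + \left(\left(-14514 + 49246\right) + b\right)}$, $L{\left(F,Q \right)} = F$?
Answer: $- \frac{21743379907}{34800} \approx -6.2481 \cdot 10^{5}$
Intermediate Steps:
$b = 429$ ($b = 486 - 57 = 429$)
$j = - \frac{131107}{34800}$ ($j = \frac{-156478 + 25371}{-361 + \left(\left(-14514 + 49246\right) + 429\right)} = - \frac{131107}{-361 + \left(34732 + 429\right)} = - \frac{131107}{-361 + 35161} = - \frac{131107}{34800} \approx -3.7674$)
$\left(-299100 - 325706\right) + j = \left(-299100 - 325706\right) - \frac{131107}{34800} = -624806 - \frac{131107}{34800} = - \frac{21743379907}{34800}$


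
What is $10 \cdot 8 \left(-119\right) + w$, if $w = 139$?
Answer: $-9381$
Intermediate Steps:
$10 \cdot 8 \left(-119\right) + w = 10 \cdot 8 \left(-119\right) + 139 = 80 \left(-119\right) + 139 = -9520 + 139 = -9381$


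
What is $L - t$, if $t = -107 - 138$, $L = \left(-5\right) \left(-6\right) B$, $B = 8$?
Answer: $485$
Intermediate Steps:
$L = 240$ ($L = \left(-5\right) \left(-6\right) 8 = 30 \cdot 8 = 240$)
$t = -245$
$L - t = 240 - -245 = 240 + 245 = 485$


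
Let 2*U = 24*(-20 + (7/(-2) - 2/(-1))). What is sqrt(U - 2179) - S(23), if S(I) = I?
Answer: -23 + I*sqrt(2437) ≈ -23.0 + 49.366*I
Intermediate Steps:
U = -258 (U = (24*(-20 + (7/(-2) - 2/(-1))))/2 = (24*(-20 + (7*(-1/2) - 2*(-1))))/2 = (24*(-20 + (-7/2 + 2)))/2 = (24*(-20 - 3/2))/2 = (24*(-43/2))/2 = (1/2)*(-516) = -258)
sqrt(U - 2179) - S(23) = sqrt(-258 - 2179) - 1*23 = sqrt(-2437) - 23 = I*sqrt(2437) - 23 = -23 + I*sqrt(2437)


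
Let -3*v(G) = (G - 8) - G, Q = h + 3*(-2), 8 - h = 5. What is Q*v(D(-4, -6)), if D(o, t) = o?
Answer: -8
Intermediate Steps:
h = 3 (h = 8 - 1*5 = 8 - 5 = 3)
Q = -3 (Q = 3 + 3*(-2) = 3 - 6 = -3)
v(G) = 8/3 (v(G) = -((G - 8) - G)/3 = -((-8 + G) - G)/3 = -⅓*(-8) = 8/3)
Q*v(D(-4, -6)) = -3*8/3 = -8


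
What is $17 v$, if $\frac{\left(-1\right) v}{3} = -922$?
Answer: $47022$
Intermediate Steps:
$v = 2766$ ($v = \left(-3\right) \left(-922\right) = 2766$)
$17 v = 17 \cdot 2766 = 47022$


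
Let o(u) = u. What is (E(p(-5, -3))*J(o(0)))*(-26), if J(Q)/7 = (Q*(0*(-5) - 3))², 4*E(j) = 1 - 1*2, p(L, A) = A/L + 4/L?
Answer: 0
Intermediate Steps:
p(L, A) = 4/L + A/L
E(j) = -¼ (E(j) = (1 - 1*2)/4 = (1 - 2)/4 = (¼)*(-1) = -¼)
J(Q) = 63*Q² (J(Q) = 7*(Q*(0*(-5) - 3))² = 7*(Q*(0 - 3))² = 7*(Q*(-3))² = 7*(-3*Q)² = 7*(9*Q²) = 63*Q²)
(E(p(-5, -3))*J(o(0)))*(-26) = -63*0²/4*(-26) = -63*0/4*(-26) = -¼*0*(-26) = 0*(-26) = 0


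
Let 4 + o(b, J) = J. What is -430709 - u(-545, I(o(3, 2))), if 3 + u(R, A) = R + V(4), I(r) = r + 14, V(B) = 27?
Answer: -430188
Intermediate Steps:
o(b, J) = -4 + J
I(r) = 14 + r
u(R, A) = 24 + R (u(R, A) = -3 + (R + 27) = -3 + (27 + R) = 24 + R)
-430709 - u(-545, I(o(3, 2))) = -430709 - (24 - 545) = -430709 - 1*(-521) = -430709 + 521 = -430188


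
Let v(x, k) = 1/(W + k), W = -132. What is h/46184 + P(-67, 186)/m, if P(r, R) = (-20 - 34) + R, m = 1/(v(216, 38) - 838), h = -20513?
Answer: -240112411423/2170648 ≈ -1.1062e+5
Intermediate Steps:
v(x, k) = 1/(-132 + k)
m = -94/78773 (m = 1/(1/(-132 + 38) - 838) = 1/(1/(-94) - 838) = 1/(-1/94 - 838) = 1/(-78773/94) = -94/78773 ≈ -0.0011933)
P(r, R) = -54 + R
h/46184 + P(-67, 186)/m = -20513/46184 + (-54 + 186)/(-94/78773) = -20513*1/46184 + 132*(-78773/94) = -20513/46184 - 5199018/47 = -240112411423/2170648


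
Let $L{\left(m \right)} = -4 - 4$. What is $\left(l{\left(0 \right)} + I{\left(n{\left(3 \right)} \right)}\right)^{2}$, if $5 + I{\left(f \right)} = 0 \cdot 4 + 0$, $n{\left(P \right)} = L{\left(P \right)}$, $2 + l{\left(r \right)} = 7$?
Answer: $0$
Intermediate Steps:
$L{\left(m \right)} = -8$
$l{\left(r \right)} = 5$ ($l{\left(r \right)} = -2 + 7 = 5$)
$n{\left(P \right)} = -8$
$I{\left(f \right)} = -5$ ($I{\left(f \right)} = -5 + \left(0 \cdot 4 + 0\right) = -5 + \left(0 + 0\right) = -5 + 0 = -5$)
$\left(l{\left(0 \right)} + I{\left(n{\left(3 \right)} \right)}\right)^{2} = \left(5 - 5\right)^{2} = 0^{2} = 0$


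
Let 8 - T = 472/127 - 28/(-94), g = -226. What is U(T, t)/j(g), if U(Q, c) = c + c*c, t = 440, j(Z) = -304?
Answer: -24255/38 ≈ -638.29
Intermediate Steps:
T = 23790/5969 (T = 8 - (472/127 - 28/(-94)) = 8 - (472*(1/127) - 28*(-1/94)) = 8 - (472/127 + 14/47) = 8 - 1*23962/5969 = 8 - 23962/5969 = 23790/5969 ≈ 3.9856)
U(Q, c) = c + c**2
U(T, t)/j(g) = (440*(1 + 440))/(-304) = (440*441)*(-1/304) = 194040*(-1/304) = -24255/38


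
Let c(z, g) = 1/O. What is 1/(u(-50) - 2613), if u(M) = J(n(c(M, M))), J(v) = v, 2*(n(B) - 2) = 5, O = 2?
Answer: -2/5217 ≈ -0.00038336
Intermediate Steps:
c(z, g) = 1/2
n(B) = 9/2 (n(B) = 2 + (1/2)*5 = 2 + 5/2 = 9/2)
u(M) = 9/2
1/(u(-50) - 2613) = 1/(9/2 - 2613) = 1/(-5217/2) = -2/5217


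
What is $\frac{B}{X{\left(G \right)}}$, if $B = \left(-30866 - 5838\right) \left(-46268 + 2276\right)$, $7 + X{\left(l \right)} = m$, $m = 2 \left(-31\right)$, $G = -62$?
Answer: $- \frac{538227456}{23} \approx -2.3401 \cdot 10^{7}$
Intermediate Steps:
$m = -62$
$X{\left(l \right)} = -69$ ($X{\left(l \right)} = -7 - 62 = -69$)
$B = 1614682368$ ($B = \left(-36704\right) \left(-43992\right) = 1614682368$)
$\frac{B}{X{\left(G \right)}} = \frac{1614682368}{-69} = 1614682368 \left(- \frac{1}{69}\right) = - \frac{538227456}{23}$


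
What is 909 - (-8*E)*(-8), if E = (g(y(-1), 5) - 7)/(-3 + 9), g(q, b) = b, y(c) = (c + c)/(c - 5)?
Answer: 2791/3 ≈ 930.33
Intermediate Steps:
y(c) = 2*c/(-5 + c) (y(c) = (2*c)/(-5 + c) = 2*c/(-5 + c))
E = -⅓ (E = (5 - 7)/(-3 + 9) = -2/6 = -2*⅙ = -⅓ ≈ -0.33333)
909 - (-8*E)*(-8) = 909 - (-8*(-⅓))*(-8) = 909 - 8*(-8)/3 = 909 - 1*(-64/3) = 909 + 64/3 = 2791/3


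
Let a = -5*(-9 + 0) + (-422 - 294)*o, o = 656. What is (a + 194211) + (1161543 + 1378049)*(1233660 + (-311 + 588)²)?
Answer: 3327853145848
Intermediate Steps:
a = -469651 (a = -5*(-9 + 0) + (-422 - 294)*656 = -5*(-9) - 716*656 = 45 - 469696 = -469651)
(a + 194211) + (1161543 + 1378049)*(1233660 + (-311 + 588)²) = (-469651 + 194211) + (1161543 + 1378049)*(1233660 + (-311 + 588)²) = -275440 + 2539592*(1233660 + 277²) = -275440 + 2539592*(1233660 + 76729) = -275440 + 2539592*1310389 = -275440 + 3327853421288 = 3327853145848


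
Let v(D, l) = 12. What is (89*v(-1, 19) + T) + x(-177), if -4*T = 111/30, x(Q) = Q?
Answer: 35603/40 ≈ 890.08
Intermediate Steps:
T = -37/40 (T = -111/(4*30) = -1/4*37/10 = -37/40 ≈ -0.92500)
(89*v(-1, 19) + T) + x(-177) = (89*12 - 37/40) - 177 = (1068 - 37/40) - 177 = 42683/40 - 177 = 35603/40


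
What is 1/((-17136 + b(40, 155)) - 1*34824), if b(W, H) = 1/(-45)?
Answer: -45/2338201 ≈ -1.9246e-5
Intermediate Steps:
b(W, H) = -1/45
1/((-17136 + b(40, 155)) - 1*34824) = 1/((-17136 - 1/45) - 1*34824) = 1/(-771121/45 - 34824) = 1/(-2338201/45) = -45/2338201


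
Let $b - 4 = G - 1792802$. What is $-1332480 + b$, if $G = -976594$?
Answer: $-4101872$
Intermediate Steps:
$b = -2769392$ ($b = 4 - 2769396 = -2769392$)
$-1332480 + b = -1332480 - 2769392 = -4101872$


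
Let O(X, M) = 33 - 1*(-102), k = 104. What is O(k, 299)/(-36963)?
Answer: -5/1369 ≈ -0.0036523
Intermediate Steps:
O(X, M) = 135 (O(X, M) = 33 + 102 = 135)
O(k, 299)/(-36963) = 135/(-36963) = 135*(-1/36963) = -5/1369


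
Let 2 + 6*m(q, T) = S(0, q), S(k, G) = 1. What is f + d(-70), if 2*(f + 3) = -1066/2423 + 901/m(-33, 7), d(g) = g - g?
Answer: -6557171/2423 ≈ -2706.2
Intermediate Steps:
m(q, T) = -⅙ (m(q, T) = -⅓ + (⅙)*1 = -⅓ + ⅙ = -⅙)
d(g) = 0
f = -6557171/2423 (f = -3 + (-1066/2423 + 901/(-⅙))/2 = -3 + (-1066*1/2423 + 901*(-6))/2 = -3 + (-1066/2423 - 5406)/2 = -3 + (½)*(-13099804/2423) = -3 - 6549902/2423 = -6557171/2423 ≈ -2706.2)
f + d(-70) = -6557171/2423 + 0 = -6557171/2423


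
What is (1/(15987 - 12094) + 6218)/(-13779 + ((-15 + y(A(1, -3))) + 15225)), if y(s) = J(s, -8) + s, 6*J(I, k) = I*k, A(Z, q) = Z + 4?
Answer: 72620025/16693184 ≈ 4.3503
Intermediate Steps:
A(Z, q) = 4 + Z
J(I, k) = I*k/6 (J(I, k) = (I*k)/6 = I*k/6)
y(s) = -s/3 (y(s) = (1/6)*s*(-8) + s = -4*s/3 + s = -s/3)
(1/(15987 - 12094) + 6218)/(-13779 + ((-15 + y(A(1, -3))) + 15225)) = (1/(15987 - 12094) + 6218)/(-13779 + ((-15 - (4 + 1)/3) + 15225)) = (1/3893 + 6218)/(-13779 + ((-15 - 1/3*5) + 15225)) = (1/3893 + 6218)/(-13779 + ((-15 - 5/3) + 15225)) = 24206675/(3893*(-13779 + (-50/3 + 15225))) = 24206675/(3893*(-13779 + 45625/3)) = 24206675/(3893*(4288/3)) = (24206675/3893)*(3/4288) = 72620025/16693184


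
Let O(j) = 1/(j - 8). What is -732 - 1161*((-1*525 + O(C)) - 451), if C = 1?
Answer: 7927989/7 ≈ 1.1326e+6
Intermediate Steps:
O(j) = 1/(-8 + j)
-732 - 1161*((-1*525 + O(C)) - 451) = -732 - 1161*((-1*525 + 1/(-8 + 1)) - 451) = -732 - 1161*((-525 + 1/(-7)) - 451) = -732 - 1161*((-525 - ⅐) - 451) = -732 - 1161*(-3676/7 - 451) = -732 - 1161*(-6833/7) = -732 + 7933113/7 = 7927989/7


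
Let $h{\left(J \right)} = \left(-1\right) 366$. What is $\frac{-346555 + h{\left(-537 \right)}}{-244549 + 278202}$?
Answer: $- \frac{346921}{33653} \approx -10.309$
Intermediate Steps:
$h{\left(J \right)} = -366$
$\frac{-346555 + h{\left(-537 \right)}}{-244549 + 278202} = \frac{-346555 - 366}{-244549 + 278202} = - \frac{346921}{33653}$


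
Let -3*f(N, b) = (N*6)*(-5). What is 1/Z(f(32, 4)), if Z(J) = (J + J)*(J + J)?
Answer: 1/409600 ≈ 2.4414e-6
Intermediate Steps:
f(N, b) = 10*N (f(N, b) = -N*6*(-5)/3 = -6*N*(-5)/3 = -(-10)*N = 10*N)
Z(J) = 4*J**2 (Z(J) = (2*J)*(2*J) = 4*J**2)
1/Z(f(32, 4)) = 1/(4*(10*32)**2) = 1/(4*320**2) = 1/(4*102400) = 1/409600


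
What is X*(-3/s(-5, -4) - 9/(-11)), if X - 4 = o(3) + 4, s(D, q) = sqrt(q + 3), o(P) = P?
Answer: 9 + 33*I ≈ 9.0 + 33.0*I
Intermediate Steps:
s(D, q) = sqrt(3 + q)
X = 11 (X = 4 + (3 + 4) = 4 + 7 = 11)
X*(-3/s(-5, -4) - 9/(-11)) = 11*(-3/sqrt(3 - 4) - 9/(-11)) = 11*(-3*(-I) - 9*(-1/11)) = 11*(-3*(-I) + 9/11) = 11*(-(-3)*I + 9/11) = 11*(3*I + 9/11) = 11*(9/11 + 3*I) = 9 + 33*I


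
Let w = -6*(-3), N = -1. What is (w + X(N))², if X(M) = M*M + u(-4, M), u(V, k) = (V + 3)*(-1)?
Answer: 400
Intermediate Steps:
u(V, k) = -3 - V (u(V, k) = (3 + V)*(-1) = -3 - V)
w = 18
X(M) = 1 + M² (X(M) = M*M + (-3 - 1*(-4)) = M² + (-3 + 4) = M² + 1 = 1 + M²)
(w + X(N))² = (18 + (1 + (-1)²))² = (18 + (1 + 1))² = (18 + 2)² = 20² = 400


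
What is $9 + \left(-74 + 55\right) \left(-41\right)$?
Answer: $788$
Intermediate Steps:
$9 + \left(-74 + 55\right) \left(-41\right) = 9 - -779 = 9 + 779 = 788$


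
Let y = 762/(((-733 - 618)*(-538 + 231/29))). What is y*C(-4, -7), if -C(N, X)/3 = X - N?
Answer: 198882/20766221 ≈ 0.0095772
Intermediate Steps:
C(N, X) = -3*X + 3*N (C(N, X) = -3*(X - N) = -3*X + 3*N)
y = 22098/20766221 (y = 762/((-1351*(-538 + 231*(1/29)))) = 762/((-1351*(-538 + 231/29))) = 762/((-1351*(-15371/29))) = 762/(20766221/29) = 762*(29/20766221) = 22098/20766221 ≈ 0.0010641)
y*C(-4, -7) = 22098*(-3*(-7) + 3*(-4))/20766221 = 22098*(21 - 12)/20766221 = (22098/20766221)*9 = 198882/20766221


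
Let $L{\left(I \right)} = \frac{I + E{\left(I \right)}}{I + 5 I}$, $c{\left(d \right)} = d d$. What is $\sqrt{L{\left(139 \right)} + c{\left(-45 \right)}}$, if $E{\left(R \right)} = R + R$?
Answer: $\frac{\sqrt{8102}}{2} \approx 45.006$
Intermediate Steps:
$c{\left(d \right)} = d^{2}$
$E{\left(R \right)} = 2 R$
$L{\left(I \right)} = \frac{1}{2}$ ($L{\left(I \right)} = \frac{I + 2 I}{I + 5 I} = \frac{3 I}{6 I} = 3 I \frac{1}{6 I} = \frac{1}{2}$)
$\sqrt{L{\left(139 \right)} + c{\left(-45 \right)}} = \sqrt{\frac{1}{2} + \left(-45\right)^{2}} = \sqrt{\frac{1}{2} + 2025} = \sqrt{\frac{4051}{2}} = \frac{\sqrt{8102}}{2}$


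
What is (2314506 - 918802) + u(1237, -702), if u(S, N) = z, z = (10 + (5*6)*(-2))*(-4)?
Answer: 1395904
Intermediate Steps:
z = 200 (z = (10 + 30*(-2))*(-4) = (10 - 60)*(-4) = -50*(-4) = 200)
u(S, N) = 200
(2314506 - 918802) + u(1237, -702) = (2314506 - 918802) + 200 = 1395704 + 200 = 1395904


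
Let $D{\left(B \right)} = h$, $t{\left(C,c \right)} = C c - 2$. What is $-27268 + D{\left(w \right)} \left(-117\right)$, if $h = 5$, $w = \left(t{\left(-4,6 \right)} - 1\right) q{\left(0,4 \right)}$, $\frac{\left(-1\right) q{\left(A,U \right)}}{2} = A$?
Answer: $-27853$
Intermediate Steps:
$q{\left(A,U \right)} = - 2 A$
$t{\left(C,c \right)} = -2 + C c$ ($t{\left(C,c \right)} = C c - 2 = -2 + C c$)
$w = 0$ ($w = \left(\left(-2 - 24\right) - 1\right) \left(\left(-2\right) 0\right) = \left(\left(-2 - 24\right) - 1\right) 0 = \left(-26 - 1\right) 0 = \left(-27\right) 0 = 0$)
$D{\left(B \right)} = 5$
$-27268 + D{\left(w \right)} \left(-117\right) = -27268 + 5 \left(-117\right) = -27268 - 585 = -27853$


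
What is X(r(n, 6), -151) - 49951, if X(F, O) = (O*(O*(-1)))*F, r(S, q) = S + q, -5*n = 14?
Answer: -614571/5 ≈ -1.2291e+5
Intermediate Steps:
n = -14/5 (n = -⅕*14 = -14/5 ≈ -2.8000)
X(F, O) = -F*O² (X(F, O) = (O*(-O))*F = (-O²)*F = -F*O²)
X(r(n, 6), -151) - 49951 = -1*(-14/5 + 6)*(-151)² - 49951 = -1*16/5*22801 - 49951 = -364816/5 - 49951 = -614571/5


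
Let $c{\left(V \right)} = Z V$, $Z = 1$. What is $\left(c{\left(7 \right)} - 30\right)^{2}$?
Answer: $529$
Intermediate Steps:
$c{\left(V \right)} = V$ ($c{\left(V \right)} = 1 V = V$)
$\left(c{\left(7 \right)} - 30\right)^{2} = \left(7 - 30\right)^{2} = \left(-23\right)^{2} = 529$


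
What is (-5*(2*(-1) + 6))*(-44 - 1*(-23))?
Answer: 420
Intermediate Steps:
(-5*(2*(-1) + 6))*(-44 - 1*(-23)) = (-5*(-2 + 6))*(-44 + 23) = -5*4*(-21) = -20*(-21) = 420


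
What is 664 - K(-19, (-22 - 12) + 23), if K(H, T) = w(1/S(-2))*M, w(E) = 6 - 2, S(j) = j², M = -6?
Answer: 688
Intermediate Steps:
w(E) = 4
K(H, T) = -24 (K(H, T) = 4*(-6) = -24)
664 - K(-19, (-22 - 12) + 23) = 664 - 1*(-24) = 664 + 24 = 688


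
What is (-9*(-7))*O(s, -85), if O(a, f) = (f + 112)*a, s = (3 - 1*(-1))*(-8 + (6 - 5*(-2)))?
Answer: 54432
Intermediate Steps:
s = 32 (s = (3 + 1)*(-8 + (6 + 10)) = 4*(-8 + 16) = 4*8 = 32)
O(a, f) = a*(112 + f) (O(a, f) = (112 + f)*a = a*(112 + f))
(-9*(-7))*O(s, -85) = (-9*(-7))*(32*(112 - 85)) = 63*(32*27) = 63*864 = 54432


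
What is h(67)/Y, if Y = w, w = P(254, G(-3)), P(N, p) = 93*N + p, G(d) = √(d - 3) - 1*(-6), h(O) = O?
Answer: 263846/93047065 - 67*I*√6/558282390 ≈ 0.0028356 - 2.9397e-7*I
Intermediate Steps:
G(d) = 6 + √(-3 + d) (G(d) = √(-3 + d) + 6 = 6 + √(-3 + d))
P(N, p) = p + 93*N
w = 23628 + I*√6 (w = (6 + √(-3 - 3)) + 93*254 = (6 + √(-6)) + 23622 = (6 + I*√6) + 23622 = 23628 + I*√6 ≈ 23628.0 + 2.4495*I)
Y = 23628 + I*√6 ≈ 23628.0 + 2.4495*I
h(67)/Y = 67/(23628 + I*√6)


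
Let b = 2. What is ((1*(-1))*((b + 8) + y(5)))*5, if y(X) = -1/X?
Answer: -49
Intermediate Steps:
((1*(-1))*((b + 8) + y(5)))*5 = ((1*(-1))*((2 + 8) - 1/5))*5 = -(10 - 1*⅕)*5 = -(10 - ⅕)*5 = -1*49/5*5 = -49/5*5 = -49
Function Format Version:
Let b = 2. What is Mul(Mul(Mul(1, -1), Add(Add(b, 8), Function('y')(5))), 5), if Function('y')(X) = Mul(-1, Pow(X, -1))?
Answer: -49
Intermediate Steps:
Mul(Mul(Mul(1, -1), Add(Add(b, 8), Function('y')(5))), 5) = Mul(Mul(Mul(1, -1), Add(Add(2, 8), Mul(-1, Pow(5, -1)))), 5) = Mul(Mul(-1, Add(10, Mul(-1, Rational(1, 5)))), 5) = Mul(Mul(-1, Add(10, Rational(-1, 5))), 5) = Mul(Mul(-1, Rational(49, 5)), 5) = Mul(Rational(-49, 5), 5) = -49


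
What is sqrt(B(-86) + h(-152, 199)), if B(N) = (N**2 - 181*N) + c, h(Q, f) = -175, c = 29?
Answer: 4*sqrt(1426) ≈ 151.05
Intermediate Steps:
B(N) = 29 + N**2 - 181*N (B(N) = (N**2 - 181*N) + 29 = 29 + N**2 - 181*N)
sqrt(B(-86) + h(-152, 199)) = sqrt((29 + (-86)**2 - 181*(-86)) - 175) = sqrt((29 + 7396 + 15566) - 175) = sqrt(22991 - 175) = sqrt(22816) = 4*sqrt(1426)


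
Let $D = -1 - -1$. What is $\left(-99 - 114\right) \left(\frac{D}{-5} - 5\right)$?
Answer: $1065$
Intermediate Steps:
$D = 0$ ($D = -1 + 1 = 0$)
$\left(-99 - 114\right) \left(\frac{D}{-5} - 5\right) = \left(-99 - 114\right) \left(\frac{0}{-5} - 5\right) = - 213 \left(0 \left(- \frac{1}{5}\right) - 5\right) = - 213 \left(0 - 5\right) = \left(-213\right) \left(-5\right) = 1065$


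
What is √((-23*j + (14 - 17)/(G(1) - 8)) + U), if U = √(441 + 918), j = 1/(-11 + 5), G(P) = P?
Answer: √(7518 + 5292*√151)/42 ≈ 6.4130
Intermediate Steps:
j = -⅙ (j = 1/(-6) = -⅙ ≈ -0.16667)
U = 3*√151 (U = √1359 = 3*√151 ≈ 36.865)
√((-23*j + (14 - 17)/(G(1) - 8)) + U) = √((-23*(-⅙) + (14 - 17)/(1 - 8)) + 3*√151) = √((23/6 - 3/(-7)) + 3*√151) = √((23/6 - 3*(-⅐)) + 3*√151) = √((23/6 + 3/7) + 3*√151) = √(179/42 + 3*√151)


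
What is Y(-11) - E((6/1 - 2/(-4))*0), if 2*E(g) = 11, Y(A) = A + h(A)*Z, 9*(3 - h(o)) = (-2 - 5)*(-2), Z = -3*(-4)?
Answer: ⅚ ≈ 0.83333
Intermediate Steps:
Z = 12
h(o) = 13/9 (h(o) = 3 - (-2 - 5)*(-2)/9 = 3 - (-7)*(-2)/9 = 3 - ⅑*14 = 3 - 14/9 = 13/9)
Y(A) = 52/3 + A (Y(A) = A + (13/9)*12 = A + 52/3 = 52/3 + A)
E(g) = 11/2 (E(g) = (½)*11 = 11/2)
Y(-11) - E((6/1 - 2/(-4))*0) = (52/3 - 11) - 1*11/2 = 19/3 - 11/2 = ⅚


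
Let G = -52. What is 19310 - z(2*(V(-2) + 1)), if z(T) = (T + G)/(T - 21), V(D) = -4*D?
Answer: 57896/3 ≈ 19299.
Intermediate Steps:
z(T) = (-52 + T)/(-21 + T) (z(T) = (T - 52)/(T - 21) = (-52 + T)/(-21 + T))
19310 - z(2*(V(-2) + 1)) = 19310 - (-52 + 2*(-4*(-2) + 1))/(-21 + 2*(-4*(-2) + 1)) = 19310 - (-52 + 2*(8 + 1))/(-21 + 2*(8 + 1)) = 19310 - (-52 + 2*9)/(-21 + 2*9) = 19310 - (-52 + 18)/(-21 + 18) = 19310 - (-34)/(-3) = 19310 - (-1)*(-34)/3 = 19310 - 1*34/3 = 19310 - 34/3 = 57896/3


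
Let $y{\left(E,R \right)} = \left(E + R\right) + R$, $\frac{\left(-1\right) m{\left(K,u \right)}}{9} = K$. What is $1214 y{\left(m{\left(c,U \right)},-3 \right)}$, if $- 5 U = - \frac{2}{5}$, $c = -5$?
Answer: $47346$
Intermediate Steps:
$U = \frac{2}{25}$ ($U = - \frac{\left(-2\right) \frac{1}{5}}{5} = \left(- \frac{1}{5}\right) \left(- \frac{2}{5}\right) = \frac{2}{25} \approx 0.08$)
$m{\left(K,u \right)} = - 9 K$
$y{\left(E,R \right)} = E + 2 R$
$1214 y{\left(m{\left(c,U \right)},-3 \right)} = 1214 \left(\left(-9\right) \left(-5\right) + 2 \left(-3\right)\right) = 1214 \left(45 - 6\right) = 1214 \cdot 39 = 47346$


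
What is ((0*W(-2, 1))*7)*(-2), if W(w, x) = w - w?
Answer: 0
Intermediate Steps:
W(w, x) = 0
((0*W(-2, 1))*7)*(-2) = ((0*0)*7)*(-2) = (0*7)*(-2) = 0*(-2) = 0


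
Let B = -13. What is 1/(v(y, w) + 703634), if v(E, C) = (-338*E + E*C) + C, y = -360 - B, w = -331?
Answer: 1/935446 ≈ 1.0690e-6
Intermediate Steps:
y = -347 (y = -360 - 1*(-13) = -360 + 13 = -347)
v(E, C) = C - 338*E + C*E (v(E, C) = (-338*E + C*E) + C = C - 338*E + C*E)
1/(v(y, w) + 703634) = 1/((-331 - 338*(-347) - 331*(-347)) + 703634) = 1/((-331 + 117286 + 114857) + 703634) = 1/(231812 + 703634) = 1/935446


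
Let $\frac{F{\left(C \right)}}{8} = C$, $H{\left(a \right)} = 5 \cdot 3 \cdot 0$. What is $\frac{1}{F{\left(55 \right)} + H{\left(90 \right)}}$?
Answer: $\frac{1}{440} \approx 0.0022727$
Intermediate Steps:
$H{\left(a \right)} = 0$ ($H{\left(a \right)} = 15 \cdot 0 = 0$)
$F{\left(C \right)} = 8 C$
$\frac{1}{F{\left(55 \right)} + H{\left(90 \right)}} = \frac{1}{8 \cdot 55 + 0} = \frac{1}{440 + 0} = \frac{1}{440}$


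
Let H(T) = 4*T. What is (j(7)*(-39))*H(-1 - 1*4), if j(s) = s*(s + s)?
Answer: 76440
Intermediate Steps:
j(s) = 2*s² (j(s) = s*(2*s) = 2*s²)
(j(7)*(-39))*H(-1 - 1*4) = ((2*7²)*(-39))*(4*(-1 - 1*4)) = ((2*49)*(-39))*(4*(-1 - 4)) = (98*(-39))*(4*(-5)) = -3822*(-20) = 76440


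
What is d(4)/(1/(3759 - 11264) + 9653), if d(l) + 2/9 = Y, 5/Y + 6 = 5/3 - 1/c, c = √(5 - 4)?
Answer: -1253335/10432190016 ≈ -0.00012014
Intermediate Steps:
c = 1 (c = √1 = 1)
Y = -15/16 (Y = 5/(-6 + (5/3 - 1/1)) = 5/(-6 + (5*(⅓) - 1*1)) = 5/(-6 + (5/3 - 1)) = 5/(-6 + ⅔) = 5/(-16/3) = 5*(-3/16) = -15/16 ≈ -0.93750)
d(l) = -167/144 (d(l) = -2/9 - 15/16 = -167/144)
d(4)/(1/(3759 - 11264) + 9653) = -167/(144*(1/(3759 - 11264) + 9653)) = -167/(144*(1/(-7505) + 9653)) = -167/(144*(-1/7505 + 9653)) = -167/(144*72445764/7505) = -167/144*7505/72445764 = -1253335/10432190016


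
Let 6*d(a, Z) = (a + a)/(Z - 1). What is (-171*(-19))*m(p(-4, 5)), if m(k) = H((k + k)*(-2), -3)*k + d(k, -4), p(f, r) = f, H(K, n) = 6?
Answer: -385548/5 ≈ -77110.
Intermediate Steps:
d(a, Z) = a/(3*(-1 + Z)) (d(a, Z) = ((a + a)/(Z - 1))/6 = ((2*a)/(-1 + Z))/6 = (2*a/(-1 + Z))/6 = a/(3*(-1 + Z)))
m(k) = 89*k/15 (m(k) = 6*k + k/(3*(-1 - 4)) = 6*k + (1/3)*k/(-5) = 6*k + (1/3)*k*(-1/5) = 6*k - k/15 = 89*k/15)
(-171*(-19))*m(p(-4, 5)) = (-171*(-19))*((89/15)*(-4)) = 3249*(-356/15) = -385548/5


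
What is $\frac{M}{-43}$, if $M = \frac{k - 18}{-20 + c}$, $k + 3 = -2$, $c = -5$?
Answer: $- \frac{23}{1075} \approx -0.021395$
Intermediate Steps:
$k = -5$ ($k = -3 - 2 = -5$)
$M = \frac{23}{25}$ ($M = \frac{-5 - 18}{-20 - 5} = - \frac{23}{-25} = \left(-23\right) \left(- \frac{1}{25}\right) = \frac{23}{25} \approx 0.92$)
$\frac{M}{-43} = \frac{23}{25 \left(-43\right)} = \frac{23}{25} \left(- \frac{1}{43}\right) = - \frac{23}{1075}$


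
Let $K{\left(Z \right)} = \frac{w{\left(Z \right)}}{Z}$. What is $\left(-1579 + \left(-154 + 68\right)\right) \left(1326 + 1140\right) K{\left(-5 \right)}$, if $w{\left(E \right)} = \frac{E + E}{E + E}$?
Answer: $821178$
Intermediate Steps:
$w{\left(E \right)} = 1$ ($w{\left(E \right)} = \frac{2 E}{2 E} = 2 E \frac{1}{2 E} = 1$)
$K{\left(Z \right)} = \frac{1}{Z}$ ($K{\left(Z \right)} = 1 \frac{1}{Z} = \frac{1}{Z}$)
$\left(-1579 + \left(-154 + 68\right)\right) \left(1326 + 1140\right) K{\left(-5 \right)} = \frac{\left(-1579 + \left(-154 + 68\right)\right) \left(1326 + 1140\right)}{-5} = \left(-1579 - 86\right) 2466 \left(- \frac{1}{5}\right) = \left(-1665\right) 2466 \left(- \frac{1}{5}\right) = \left(-4105890\right) \left(- \frac{1}{5}\right) = 821178$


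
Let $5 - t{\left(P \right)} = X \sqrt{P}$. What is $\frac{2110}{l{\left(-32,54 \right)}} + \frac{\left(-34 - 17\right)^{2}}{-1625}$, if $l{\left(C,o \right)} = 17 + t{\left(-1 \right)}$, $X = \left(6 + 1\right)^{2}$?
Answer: $\frac{13585723}{937625} + \frac{20678 i}{577} \approx 14.49 + 35.837 i$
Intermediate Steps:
$X = 49$ ($X = 7^{2} = 49$)
$t{\left(P \right)} = 5 - 49 \sqrt{P}$
$l{\left(C,o \right)} = 22 - 49 i$ ($l{\left(C,o \right)} = 17 + \left(5 - 49 \sqrt{-1}\right) = 17 + \left(5 - 49 i\right) = 22 - 49 i$)
$\frac{2110}{l{\left(-32,54 \right)}} + \frac{\left(-34 - 17\right)^{2}}{-1625} = \frac{2110}{22 - 49 i} + \frac{\left(-34 - 17\right)^{2}}{-1625} = 2110 \frac{22 + 49 i}{2885} + \left(-51\right)^{2} \left(- \frac{1}{1625}\right) = \frac{422 \left(22 + 49 i\right)}{577} + 2601 \left(- \frac{1}{1625}\right) = \frac{422 \left(22 + 49 i\right)}{577} - \frac{2601}{1625} = - \frac{2601}{1625} + \frac{422 \left(22 + 49 i\right)}{577}$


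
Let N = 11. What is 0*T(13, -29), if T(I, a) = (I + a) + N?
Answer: 0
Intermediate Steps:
T(I, a) = 11 + I + a (T(I, a) = (I + a) + 11 = 11 + I + a)
0*T(13, -29) = 0*(11 + 13 - 29) = 0*(-5) = 0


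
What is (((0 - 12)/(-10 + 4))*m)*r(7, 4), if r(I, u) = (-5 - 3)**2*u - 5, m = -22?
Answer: -11044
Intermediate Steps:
r(I, u) = -5 + 64*u (r(I, u) = (-8)**2*u - 5 = 64*u - 5 = -5 + 64*u)
(((0 - 12)/(-10 + 4))*m)*r(7, 4) = (((0 - 12)/(-10 + 4))*(-22))*(-5 + 64*4) = (-12/(-6)*(-22))*(-5 + 256) = (-12*(-1/6)*(-22))*251 = (2*(-22))*251 = -44*251 = -11044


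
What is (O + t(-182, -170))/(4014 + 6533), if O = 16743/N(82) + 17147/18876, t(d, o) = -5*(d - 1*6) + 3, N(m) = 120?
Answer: 15731453/153142440 ≈ 0.10272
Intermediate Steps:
t(d, o) = 33 - 5*d (t(d, o) = -5*(d - 6) + 3 = -5*(-6 + d) + 3 = (30 - 5*d) + 3 = 33 - 5*d)
O = 2039093/14520 (O = 16743/120 + 17147/18876 = 16743*(1/120) + 17147*(1/18876) = 5581/40 + 1319/1452 = 2039093/14520 ≈ 140.43)
(O + t(-182, -170))/(4014 + 6533) = (2039093/14520 + (33 - 5*(-182)))/(4014 + 6533) = (2039093/14520 + (33 + 910))/10547 = (2039093/14520 + 943)*(1/10547) = (15731453/14520)*(1/10547) = 15731453/153142440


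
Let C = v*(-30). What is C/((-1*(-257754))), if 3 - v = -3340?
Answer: -16715/42959 ≈ -0.38909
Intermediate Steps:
v = 3343 (v = 3 - 1*(-3340) = 3 + 3340 = 3343)
C = -100290 (C = 3343*(-30) = -100290)
C/((-1*(-257754))) = -100290/((-1*(-257754))) = -100290/257754 = -100290*1/257754 = -16715/42959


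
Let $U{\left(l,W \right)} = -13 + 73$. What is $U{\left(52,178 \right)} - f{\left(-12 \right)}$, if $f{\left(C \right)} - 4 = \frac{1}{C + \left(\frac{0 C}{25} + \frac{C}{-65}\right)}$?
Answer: $\frac{43073}{768} \approx 56.085$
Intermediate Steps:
$U{\left(l,W \right)} = 60$
$f{\left(C \right)} = 4 + \frac{65}{64 C}$ ($f{\left(C \right)} = 4 + \frac{1}{C + \left(\frac{0 C}{25} + \frac{C}{-65}\right)} = 4 + \frac{1}{C + \left(0 \cdot \frac{1}{25} + C \left(- \frac{1}{65}\right)\right)} = 4 + \frac{1}{C + \left(0 - \frac{C}{65}\right)} = 4 + \frac{1}{C - \frac{C}{65}} = 4 + \frac{1}{\frac{64}{65} C} = 4 + \frac{65}{64 C}$)
$U{\left(52,178 \right)} - f{\left(-12 \right)} = 60 - \left(4 + \frac{65}{64 \left(-12\right)}\right) = 60 - \left(4 + \frac{65}{64} \left(- \frac{1}{12}\right)\right) = 60 - \left(4 - \frac{65}{768}\right) = 60 - \frac{3007}{768} = \frac{43073}{768}$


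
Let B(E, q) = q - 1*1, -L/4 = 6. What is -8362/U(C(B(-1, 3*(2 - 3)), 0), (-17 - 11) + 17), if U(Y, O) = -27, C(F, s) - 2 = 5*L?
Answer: 8362/27 ≈ 309.70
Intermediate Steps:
L = -24 (L = -4*6 = -24)
B(E, q) = -1 + q (B(E, q) = q - 1 = -1 + q)
C(F, s) = -118 (C(F, s) = 2 + 5*(-24) = 2 - 120 = -118)
-8362/U(C(B(-1, 3*(2 - 3)), 0), (-17 - 11) + 17) = -8362/(-27) = -8362*(-1/27) = 8362/27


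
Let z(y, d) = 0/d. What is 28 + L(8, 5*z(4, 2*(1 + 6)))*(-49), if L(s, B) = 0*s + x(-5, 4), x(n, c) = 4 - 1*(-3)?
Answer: -315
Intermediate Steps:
x(n, c) = 7 (x(n, c) = 4 + 3 = 7)
z(y, d) = 0
L(s, B) = 7 (L(s, B) = 0*s + 7 = 0 + 7 = 7)
28 + L(8, 5*z(4, 2*(1 + 6)))*(-49) = 28 + 7*(-49) = 28 - 343 = -315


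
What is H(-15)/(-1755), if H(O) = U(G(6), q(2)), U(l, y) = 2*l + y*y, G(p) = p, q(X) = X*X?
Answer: -28/1755 ≈ -0.015954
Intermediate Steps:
q(X) = X²
U(l, y) = y² + 2*l (U(l, y) = 2*l + y² = y² + 2*l)
H(O) = 28 (H(O) = (2²)² + 2*6 = 4² + 12 = 16 + 12 = 28)
H(-15)/(-1755) = 28/(-1755) = 28*(-1/1755) = -28/1755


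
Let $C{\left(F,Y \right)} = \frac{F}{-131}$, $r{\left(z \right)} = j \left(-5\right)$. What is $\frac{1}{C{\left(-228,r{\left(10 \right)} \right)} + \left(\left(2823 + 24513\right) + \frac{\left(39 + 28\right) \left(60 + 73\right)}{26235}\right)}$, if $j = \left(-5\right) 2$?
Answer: $\frac{3436785}{93955103681} \approx 3.6579 \cdot 10^{-5}$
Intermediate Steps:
$j = -10$
$r{\left(z \right)} = 50$ ($r{\left(z \right)} = \left(-10\right) \left(-5\right) = 50$)
$C{\left(F,Y \right)} = - \frac{F}{131}$ ($C{\left(F,Y \right)} = F \left(- \frac{1}{131}\right) = - \frac{F}{131}$)
$\frac{1}{C{\left(-228,r{\left(10 \right)} \right)} + \left(\left(2823 + 24513\right) + \frac{\left(39 + 28\right) \left(60 + 73\right)}{26235}\right)} = \frac{1}{\left(- \frac{1}{131}\right) \left(-228\right) + \left(\left(2823 + 24513\right) + \frac{\left(39 + 28\right) \left(60 + 73\right)}{26235}\right)} = \frac{1}{\frac{228}{131} + \left(27336 + 67 \cdot 133 \cdot \frac{1}{26235}\right)} = \frac{1}{\frac{228}{131} + \left(27336 + 8911 \cdot \frac{1}{26235}\right)} = \frac{1}{\frac{228}{131} + \left(27336 + \frac{8911}{26235}\right)} = \frac{1}{\frac{228}{131} + \frac{717168871}{26235}} = \frac{1}{\frac{93955103681}{3436785}} = \frac{3436785}{93955103681}$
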